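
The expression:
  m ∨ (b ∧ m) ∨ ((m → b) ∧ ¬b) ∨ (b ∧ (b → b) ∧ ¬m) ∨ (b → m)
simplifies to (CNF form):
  True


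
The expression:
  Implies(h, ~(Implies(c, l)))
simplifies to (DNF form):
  ~h | (c & ~l)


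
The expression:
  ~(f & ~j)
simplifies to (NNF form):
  j | ~f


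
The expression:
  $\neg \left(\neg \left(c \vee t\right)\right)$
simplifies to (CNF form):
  $c \vee t$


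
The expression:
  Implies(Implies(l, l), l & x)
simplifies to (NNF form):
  l & x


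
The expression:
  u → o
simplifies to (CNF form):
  o ∨ ¬u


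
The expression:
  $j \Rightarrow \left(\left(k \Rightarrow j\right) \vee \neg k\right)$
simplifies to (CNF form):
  $\text{True}$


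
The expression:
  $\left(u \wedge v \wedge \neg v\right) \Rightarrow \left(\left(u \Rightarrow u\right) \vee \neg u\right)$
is always true.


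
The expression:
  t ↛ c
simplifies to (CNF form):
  t ∧ ¬c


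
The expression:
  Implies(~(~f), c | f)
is always true.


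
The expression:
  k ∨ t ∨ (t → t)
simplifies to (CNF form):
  True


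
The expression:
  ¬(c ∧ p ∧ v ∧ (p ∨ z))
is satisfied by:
  {p: False, v: False, c: False}
  {c: True, p: False, v: False}
  {v: True, p: False, c: False}
  {c: True, v: True, p: False}
  {p: True, c: False, v: False}
  {c: True, p: True, v: False}
  {v: True, p: True, c: False}


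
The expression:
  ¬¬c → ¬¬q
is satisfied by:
  {q: True, c: False}
  {c: False, q: False}
  {c: True, q: True}


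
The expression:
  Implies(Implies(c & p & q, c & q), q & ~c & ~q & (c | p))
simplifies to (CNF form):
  False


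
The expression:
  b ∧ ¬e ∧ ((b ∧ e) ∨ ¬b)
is never true.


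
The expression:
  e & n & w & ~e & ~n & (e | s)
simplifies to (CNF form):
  False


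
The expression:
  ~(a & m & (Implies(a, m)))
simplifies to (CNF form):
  ~a | ~m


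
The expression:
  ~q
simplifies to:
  ~q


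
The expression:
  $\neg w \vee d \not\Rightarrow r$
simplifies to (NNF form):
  $\left(d \wedge \neg r\right) \vee \neg w$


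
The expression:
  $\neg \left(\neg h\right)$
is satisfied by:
  {h: True}


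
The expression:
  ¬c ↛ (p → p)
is never true.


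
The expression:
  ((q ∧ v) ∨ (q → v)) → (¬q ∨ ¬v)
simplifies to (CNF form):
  ¬q ∨ ¬v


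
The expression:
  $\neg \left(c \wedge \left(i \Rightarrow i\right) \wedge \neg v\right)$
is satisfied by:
  {v: True, c: False}
  {c: False, v: False}
  {c: True, v: True}


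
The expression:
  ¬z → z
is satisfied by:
  {z: True}


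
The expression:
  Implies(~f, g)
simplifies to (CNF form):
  f | g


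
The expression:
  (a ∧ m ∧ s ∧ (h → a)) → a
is always true.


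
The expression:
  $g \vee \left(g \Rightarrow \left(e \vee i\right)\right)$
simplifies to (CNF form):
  $\text{True}$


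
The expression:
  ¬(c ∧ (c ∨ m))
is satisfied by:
  {c: False}


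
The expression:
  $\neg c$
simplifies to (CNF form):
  $\neg c$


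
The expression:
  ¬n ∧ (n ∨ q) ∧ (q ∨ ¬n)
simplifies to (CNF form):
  q ∧ ¬n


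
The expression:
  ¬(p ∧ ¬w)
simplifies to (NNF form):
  w ∨ ¬p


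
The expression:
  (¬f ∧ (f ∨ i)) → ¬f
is always true.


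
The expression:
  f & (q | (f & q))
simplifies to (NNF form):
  f & q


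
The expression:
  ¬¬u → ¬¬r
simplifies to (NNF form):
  r ∨ ¬u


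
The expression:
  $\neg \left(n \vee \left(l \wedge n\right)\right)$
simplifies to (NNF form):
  $\neg n$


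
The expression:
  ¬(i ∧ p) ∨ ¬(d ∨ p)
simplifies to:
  ¬i ∨ ¬p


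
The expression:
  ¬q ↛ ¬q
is never true.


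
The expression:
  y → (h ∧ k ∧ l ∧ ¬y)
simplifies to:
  ¬y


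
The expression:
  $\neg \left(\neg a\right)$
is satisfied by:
  {a: True}


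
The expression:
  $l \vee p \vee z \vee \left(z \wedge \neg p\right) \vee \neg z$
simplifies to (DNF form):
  $\text{True}$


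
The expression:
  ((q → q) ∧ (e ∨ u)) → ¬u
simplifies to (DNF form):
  ¬u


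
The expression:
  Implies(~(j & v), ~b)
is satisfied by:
  {j: True, v: True, b: False}
  {j: True, v: False, b: False}
  {v: True, j: False, b: False}
  {j: False, v: False, b: False}
  {b: True, j: True, v: True}


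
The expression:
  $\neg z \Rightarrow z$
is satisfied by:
  {z: True}


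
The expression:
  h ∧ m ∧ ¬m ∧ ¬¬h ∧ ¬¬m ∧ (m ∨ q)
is never true.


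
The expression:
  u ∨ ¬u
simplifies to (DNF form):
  True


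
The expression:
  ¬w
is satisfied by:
  {w: False}


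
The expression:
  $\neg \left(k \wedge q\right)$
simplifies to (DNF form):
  $\neg k \vee \neg q$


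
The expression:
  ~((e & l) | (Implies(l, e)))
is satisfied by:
  {l: True, e: False}


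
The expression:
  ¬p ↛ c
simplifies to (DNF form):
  ¬c ∧ ¬p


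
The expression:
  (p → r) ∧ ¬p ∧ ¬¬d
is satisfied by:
  {d: True, p: False}


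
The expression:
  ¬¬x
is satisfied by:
  {x: True}


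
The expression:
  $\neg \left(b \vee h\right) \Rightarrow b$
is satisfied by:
  {b: True, h: True}
  {b: True, h: False}
  {h: True, b: False}


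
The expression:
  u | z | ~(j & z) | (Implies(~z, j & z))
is always true.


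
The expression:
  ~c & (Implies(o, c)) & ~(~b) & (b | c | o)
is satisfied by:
  {b: True, o: False, c: False}


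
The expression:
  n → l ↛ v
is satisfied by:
  {l: True, v: False, n: False}
  {v: False, n: False, l: False}
  {l: True, v: True, n: False}
  {v: True, l: False, n: False}
  {n: True, l: True, v: False}


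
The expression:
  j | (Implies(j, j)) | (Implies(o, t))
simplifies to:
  True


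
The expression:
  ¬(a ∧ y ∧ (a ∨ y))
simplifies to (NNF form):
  ¬a ∨ ¬y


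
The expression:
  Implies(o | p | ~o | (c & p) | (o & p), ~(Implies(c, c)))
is never true.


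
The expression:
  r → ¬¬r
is always true.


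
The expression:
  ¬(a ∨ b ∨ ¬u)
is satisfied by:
  {u: True, b: False, a: False}


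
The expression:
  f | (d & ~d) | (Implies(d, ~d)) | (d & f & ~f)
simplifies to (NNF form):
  f | ~d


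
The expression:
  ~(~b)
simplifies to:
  b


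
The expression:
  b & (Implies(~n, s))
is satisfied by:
  {n: True, s: True, b: True}
  {n: True, b: True, s: False}
  {s: True, b: True, n: False}


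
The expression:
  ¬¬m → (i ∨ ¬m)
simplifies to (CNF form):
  i ∨ ¬m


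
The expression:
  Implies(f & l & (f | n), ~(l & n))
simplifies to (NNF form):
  ~f | ~l | ~n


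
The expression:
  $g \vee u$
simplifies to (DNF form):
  $g \vee u$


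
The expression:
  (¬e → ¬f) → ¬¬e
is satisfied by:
  {e: True, f: True}
  {e: True, f: False}
  {f: True, e: False}


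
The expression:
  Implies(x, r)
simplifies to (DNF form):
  r | ~x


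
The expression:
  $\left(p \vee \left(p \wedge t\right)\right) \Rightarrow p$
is always true.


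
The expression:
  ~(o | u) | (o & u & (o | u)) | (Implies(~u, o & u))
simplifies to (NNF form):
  u | ~o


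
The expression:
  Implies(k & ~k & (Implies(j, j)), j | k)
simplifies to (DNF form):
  True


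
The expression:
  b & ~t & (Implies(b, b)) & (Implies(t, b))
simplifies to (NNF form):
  b & ~t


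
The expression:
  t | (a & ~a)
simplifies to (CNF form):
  t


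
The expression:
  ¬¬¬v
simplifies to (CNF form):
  ¬v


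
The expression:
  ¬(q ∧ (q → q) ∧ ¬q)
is always true.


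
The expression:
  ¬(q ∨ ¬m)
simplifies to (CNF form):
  m ∧ ¬q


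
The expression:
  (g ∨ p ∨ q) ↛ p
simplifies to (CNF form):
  ¬p ∧ (g ∨ q)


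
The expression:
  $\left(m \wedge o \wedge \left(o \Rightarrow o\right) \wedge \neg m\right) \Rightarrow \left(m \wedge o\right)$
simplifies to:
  $\text{True}$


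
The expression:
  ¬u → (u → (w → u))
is always true.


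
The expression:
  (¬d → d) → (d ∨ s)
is always true.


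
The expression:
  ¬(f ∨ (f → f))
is never true.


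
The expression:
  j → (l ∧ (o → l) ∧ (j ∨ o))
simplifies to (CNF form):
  l ∨ ¬j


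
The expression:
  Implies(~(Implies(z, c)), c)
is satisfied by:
  {c: True, z: False}
  {z: False, c: False}
  {z: True, c: True}


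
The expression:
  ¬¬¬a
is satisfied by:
  {a: False}


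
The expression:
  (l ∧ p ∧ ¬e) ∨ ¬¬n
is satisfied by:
  {n: True, l: True, p: True, e: False}
  {n: True, l: True, e: False, p: False}
  {n: True, p: True, e: False, l: False}
  {n: True, e: False, p: False, l: False}
  {n: True, l: True, e: True, p: True}
  {n: True, l: True, e: True, p: False}
  {n: True, e: True, p: True, l: False}
  {n: True, e: True, p: False, l: False}
  {l: True, p: True, e: False, n: False}


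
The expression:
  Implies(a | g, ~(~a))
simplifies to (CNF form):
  a | ~g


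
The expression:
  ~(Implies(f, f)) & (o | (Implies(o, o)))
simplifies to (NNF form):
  False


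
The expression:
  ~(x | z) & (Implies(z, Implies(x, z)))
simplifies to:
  ~x & ~z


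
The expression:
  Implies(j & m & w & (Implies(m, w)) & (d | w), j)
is always true.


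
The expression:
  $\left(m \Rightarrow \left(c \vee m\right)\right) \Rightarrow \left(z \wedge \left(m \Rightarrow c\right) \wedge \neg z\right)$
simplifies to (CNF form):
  $\text{False}$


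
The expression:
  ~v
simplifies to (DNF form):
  ~v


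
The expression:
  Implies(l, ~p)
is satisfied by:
  {l: False, p: False}
  {p: True, l: False}
  {l: True, p: False}


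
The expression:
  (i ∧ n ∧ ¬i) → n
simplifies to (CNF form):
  True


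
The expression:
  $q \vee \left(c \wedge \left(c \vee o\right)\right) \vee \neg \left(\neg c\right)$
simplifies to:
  $c \vee q$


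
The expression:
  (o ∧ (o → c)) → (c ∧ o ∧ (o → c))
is always true.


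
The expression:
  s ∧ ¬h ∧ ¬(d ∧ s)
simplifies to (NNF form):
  s ∧ ¬d ∧ ¬h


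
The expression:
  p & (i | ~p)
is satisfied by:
  {i: True, p: True}


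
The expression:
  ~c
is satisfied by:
  {c: False}


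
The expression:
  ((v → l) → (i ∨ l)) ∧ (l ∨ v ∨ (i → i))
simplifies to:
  i ∨ l ∨ v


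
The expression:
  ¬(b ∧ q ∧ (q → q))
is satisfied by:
  {q: False, b: False}
  {b: True, q: False}
  {q: True, b: False}


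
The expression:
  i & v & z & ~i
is never true.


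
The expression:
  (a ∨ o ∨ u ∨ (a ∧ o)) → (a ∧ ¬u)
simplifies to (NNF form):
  ¬u ∧ (a ∨ ¬o)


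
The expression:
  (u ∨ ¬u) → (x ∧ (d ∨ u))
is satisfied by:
  {d: True, u: True, x: True}
  {d: True, x: True, u: False}
  {u: True, x: True, d: False}


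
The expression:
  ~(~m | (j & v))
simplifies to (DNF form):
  (m & ~j) | (m & ~v)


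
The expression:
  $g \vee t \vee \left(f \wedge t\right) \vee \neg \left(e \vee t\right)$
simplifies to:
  $g \vee t \vee \neg e$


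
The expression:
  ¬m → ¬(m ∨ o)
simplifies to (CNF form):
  m ∨ ¬o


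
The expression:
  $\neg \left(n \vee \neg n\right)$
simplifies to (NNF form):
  $\text{False}$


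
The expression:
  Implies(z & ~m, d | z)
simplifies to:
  True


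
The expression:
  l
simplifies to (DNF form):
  l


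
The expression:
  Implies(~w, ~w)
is always true.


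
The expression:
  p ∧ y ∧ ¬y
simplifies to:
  False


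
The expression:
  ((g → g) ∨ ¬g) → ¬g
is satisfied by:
  {g: False}


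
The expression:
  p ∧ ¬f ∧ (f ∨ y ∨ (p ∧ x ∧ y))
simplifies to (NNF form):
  p ∧ y ∧ ¬f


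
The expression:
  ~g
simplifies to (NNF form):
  ~g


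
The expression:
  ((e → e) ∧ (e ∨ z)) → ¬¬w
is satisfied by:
  {w: True, z: False, e: False}
  {w: True, e: True, z: False}
  {w: True, z: True, e: False}
  {w: True, e: True, z: True}
  {e: False, z: False, w: False}


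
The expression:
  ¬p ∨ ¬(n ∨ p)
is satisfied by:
  {p: False}


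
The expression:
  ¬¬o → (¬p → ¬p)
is always true.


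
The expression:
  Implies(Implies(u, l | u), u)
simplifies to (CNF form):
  u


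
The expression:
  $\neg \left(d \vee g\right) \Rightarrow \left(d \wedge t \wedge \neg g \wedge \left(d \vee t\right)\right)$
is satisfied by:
  {d: True, g: True}
  {d: True, g: False}
  {g: True, d: False}


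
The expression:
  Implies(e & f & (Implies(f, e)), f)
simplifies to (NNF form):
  True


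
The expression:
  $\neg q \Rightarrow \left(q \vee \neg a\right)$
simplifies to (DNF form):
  $q \vee \neg a$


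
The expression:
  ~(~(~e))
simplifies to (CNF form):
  ~e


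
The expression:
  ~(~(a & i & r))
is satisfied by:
  {r: True, i: True, a: True}


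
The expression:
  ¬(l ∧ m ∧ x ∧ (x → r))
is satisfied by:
  {l: False, m: False, x: False, r: False}
  {r: True, l: False, m: False, x: False}
  {x: True, l: False, m: False, r: False}
  {r: True, x: True, l: False, m: False}
  {m: True, r: False, l: False, x: False}
  {r: True, m: True, l: False, x: False}
  {x: True, m: True, r: False, l: False}
  {r: True, x: True, m: True, l: False}
  {l: True, x: False, m: False, r: False}
  {r: True, l: True, x: False, m: False}
  {x: True, l: True, r: False, m: False}
  {r: True, x: True, l: True, m: False}
  {m: True, l: True, x: False, r: False}
  {r: True, m: True, l: True, x: False}
  {x: True, m: True, l: True, r: False}


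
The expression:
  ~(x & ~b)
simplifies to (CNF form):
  b | ~x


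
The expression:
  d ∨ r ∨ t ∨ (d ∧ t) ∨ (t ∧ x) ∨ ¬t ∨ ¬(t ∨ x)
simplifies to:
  True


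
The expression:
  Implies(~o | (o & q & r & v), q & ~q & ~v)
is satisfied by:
  {o: True, v: False, q: False, r: False}
  {r: True, o: True, v: False, q: False}
  {q: True, o: True, v: False, r: False}
  {r: True, q: True, o: True, v: False}
  {v: True, o: True, r: False, q: False}
  {r: True, v: True, o: True, q: False}
  {q: True, v: True, o: True, r: False}


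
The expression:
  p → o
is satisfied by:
  {o: True, p: False}
  {p: False, o: False}
  {p: True, o: True}


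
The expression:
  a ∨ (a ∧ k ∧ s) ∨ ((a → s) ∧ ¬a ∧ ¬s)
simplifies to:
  a ∨ ¬s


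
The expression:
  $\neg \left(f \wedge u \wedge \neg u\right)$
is always true.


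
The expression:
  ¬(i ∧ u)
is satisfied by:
  {u: False, i: False}
  {i: True, u: False}
  {u: True, i: False}


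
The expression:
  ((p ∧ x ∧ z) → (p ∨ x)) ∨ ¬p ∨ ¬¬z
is always true.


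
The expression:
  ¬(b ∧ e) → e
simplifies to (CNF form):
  e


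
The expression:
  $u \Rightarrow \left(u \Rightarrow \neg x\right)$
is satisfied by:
  {u: False, x: False}
  {x: True, u: False}
  {u: True, x: False}


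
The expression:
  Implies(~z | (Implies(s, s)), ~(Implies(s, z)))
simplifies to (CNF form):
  s & ~z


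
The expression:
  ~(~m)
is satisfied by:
  {m: True}


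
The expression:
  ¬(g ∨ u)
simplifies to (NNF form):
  ¬g ∧ ¬u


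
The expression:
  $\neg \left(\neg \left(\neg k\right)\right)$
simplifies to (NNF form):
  $\neg k$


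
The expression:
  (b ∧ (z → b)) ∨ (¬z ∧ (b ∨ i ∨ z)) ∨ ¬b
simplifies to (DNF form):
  True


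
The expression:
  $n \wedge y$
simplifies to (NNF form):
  $n \wedge y$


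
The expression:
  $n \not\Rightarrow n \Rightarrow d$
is always true.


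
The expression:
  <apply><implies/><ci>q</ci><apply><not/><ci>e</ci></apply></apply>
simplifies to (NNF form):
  <apply><or/><apply><not/><ci>e</ci></apply><apply><not/><ci>q</ci></apply></apply>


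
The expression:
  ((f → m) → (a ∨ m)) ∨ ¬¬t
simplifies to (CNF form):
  a ∨ f ∨ m ∨ t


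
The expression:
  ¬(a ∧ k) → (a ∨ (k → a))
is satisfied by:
  {a: True, k: False}
  {k: False, a: False}
  {k: True, a: True}


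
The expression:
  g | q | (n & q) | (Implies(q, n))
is always true.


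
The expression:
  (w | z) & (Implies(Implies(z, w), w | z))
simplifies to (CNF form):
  w | z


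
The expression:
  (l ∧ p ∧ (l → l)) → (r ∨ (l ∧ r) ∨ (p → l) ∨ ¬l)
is always true.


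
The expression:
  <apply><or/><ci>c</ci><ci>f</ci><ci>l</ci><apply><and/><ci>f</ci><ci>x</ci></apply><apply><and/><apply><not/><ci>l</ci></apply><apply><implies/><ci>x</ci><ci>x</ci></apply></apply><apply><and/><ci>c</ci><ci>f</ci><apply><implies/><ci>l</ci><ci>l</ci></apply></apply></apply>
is always true.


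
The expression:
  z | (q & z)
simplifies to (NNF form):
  z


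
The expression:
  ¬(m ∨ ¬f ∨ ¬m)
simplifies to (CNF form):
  False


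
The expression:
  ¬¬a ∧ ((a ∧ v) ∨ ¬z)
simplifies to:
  a ∧ (v ∨ ¬z)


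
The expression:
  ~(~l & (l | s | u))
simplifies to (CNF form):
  (l | ~s) & (l | ~u)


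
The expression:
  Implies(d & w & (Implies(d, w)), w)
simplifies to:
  True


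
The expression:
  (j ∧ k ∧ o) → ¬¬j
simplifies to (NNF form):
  True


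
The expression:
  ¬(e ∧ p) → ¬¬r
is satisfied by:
  {r: True, e: True, p: True}
  {r: True, e: True, p: False}
  {r: True, p: True, e: False}
  {r: True, p: False, e: False}
  {e: True, p: True, r: False}


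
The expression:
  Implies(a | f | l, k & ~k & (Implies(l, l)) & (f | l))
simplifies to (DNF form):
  ~a & ~f & ~l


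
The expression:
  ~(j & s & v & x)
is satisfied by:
  {s: False, v: False, x: False, j: False}
  {j: True, s: False, v: False, x: False}
  {x: True, s: False, v: False, j: False}
  {j: True, x: True, s: False, v: False}
  {v: True, j: False, s: False, x: False}
  {j: True, v: True, s: False, x: False}
  {x: True, v: True, j: False, s: False}
  {j: True, x: True, v: True, s: False}
  {s: True, x: False, v: False, j: False}
  {j: True, s: True, x: False, v: False}
  {x: True, s: True, j: False, v: False}
  {j: True, x: True, s: True, v: False}
  {v: True, s: True, x: False, j: False}
  {j: True, v: True, s: True, x: False}
  {x: True, v: True, s: True, j: False}


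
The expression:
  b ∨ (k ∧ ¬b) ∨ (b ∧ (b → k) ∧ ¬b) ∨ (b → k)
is always true.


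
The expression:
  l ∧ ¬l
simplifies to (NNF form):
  False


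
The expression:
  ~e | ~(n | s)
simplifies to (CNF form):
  (~e | ~n) & (~e | ~s)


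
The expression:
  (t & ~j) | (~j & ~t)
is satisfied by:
  {j: False}


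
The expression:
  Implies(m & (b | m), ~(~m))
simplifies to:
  True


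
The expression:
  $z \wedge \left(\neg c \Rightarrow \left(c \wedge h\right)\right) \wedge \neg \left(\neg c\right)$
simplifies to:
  $c \wedge z$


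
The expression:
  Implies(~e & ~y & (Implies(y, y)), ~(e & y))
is always true.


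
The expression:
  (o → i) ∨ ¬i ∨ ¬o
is always true.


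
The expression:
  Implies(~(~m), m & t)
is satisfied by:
  {t: True, m: False}
  {m: False, t: False}
  {m: True, t: True}


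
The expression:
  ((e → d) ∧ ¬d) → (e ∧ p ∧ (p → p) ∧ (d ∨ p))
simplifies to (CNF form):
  d ∨ e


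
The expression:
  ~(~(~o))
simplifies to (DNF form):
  ~o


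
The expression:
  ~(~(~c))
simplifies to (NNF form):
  ~c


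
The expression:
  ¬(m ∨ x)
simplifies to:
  ¬m ∧ ¬x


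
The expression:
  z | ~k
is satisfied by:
  {z: True, k: False}
  {k: False, z: False}
  {k: True, z: True}


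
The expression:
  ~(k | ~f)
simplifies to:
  f & ~k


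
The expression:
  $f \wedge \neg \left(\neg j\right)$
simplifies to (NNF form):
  $f \wedge j$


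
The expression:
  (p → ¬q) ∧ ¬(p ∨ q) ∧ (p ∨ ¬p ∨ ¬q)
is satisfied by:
  {q: False, p: False}


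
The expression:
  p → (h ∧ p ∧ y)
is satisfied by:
  {h: True, y: True, p: False}
  {h: True, y: False, p: False}
  {y: True, h: False, p: False}
  {h: False, y: False, p: False}
  {h: True, p: True, y: True}


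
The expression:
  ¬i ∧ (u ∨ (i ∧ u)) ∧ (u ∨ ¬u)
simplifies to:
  u ∧ ¬i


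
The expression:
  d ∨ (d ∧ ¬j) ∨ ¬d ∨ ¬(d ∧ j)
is always true.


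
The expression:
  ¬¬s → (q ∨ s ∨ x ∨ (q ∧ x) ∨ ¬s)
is always true.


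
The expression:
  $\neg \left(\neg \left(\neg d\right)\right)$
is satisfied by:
  {d: False}


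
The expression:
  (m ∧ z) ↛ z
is never true.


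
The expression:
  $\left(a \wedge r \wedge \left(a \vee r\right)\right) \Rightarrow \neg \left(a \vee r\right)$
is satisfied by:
  {a: False, r: False}
  {r: True, a: False}
  {a: True, r: False}


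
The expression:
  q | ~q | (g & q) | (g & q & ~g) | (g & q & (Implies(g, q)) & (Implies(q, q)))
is always true.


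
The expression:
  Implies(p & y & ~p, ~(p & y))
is always true.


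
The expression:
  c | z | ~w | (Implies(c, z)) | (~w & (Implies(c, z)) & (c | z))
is always true.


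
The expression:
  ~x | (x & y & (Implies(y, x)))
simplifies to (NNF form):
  y | ~x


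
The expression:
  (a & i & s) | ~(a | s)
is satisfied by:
  {i: True, s: False, a: False}
  {i: False, s: False, a: False}
  {a: True, s: True, i: True}


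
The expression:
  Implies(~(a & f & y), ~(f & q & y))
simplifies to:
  a | ~f | ~q | ~y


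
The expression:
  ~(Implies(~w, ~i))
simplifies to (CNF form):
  i & ~w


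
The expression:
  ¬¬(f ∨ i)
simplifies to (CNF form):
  f ∨ i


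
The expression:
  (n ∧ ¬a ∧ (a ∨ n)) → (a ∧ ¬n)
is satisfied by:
  {a: True, n: False}
  {n: False, a: False}
  {n: True, a: True}


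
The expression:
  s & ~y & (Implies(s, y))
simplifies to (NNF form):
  False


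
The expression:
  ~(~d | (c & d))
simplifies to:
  d & ~c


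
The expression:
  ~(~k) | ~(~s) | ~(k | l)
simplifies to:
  k | s | ~l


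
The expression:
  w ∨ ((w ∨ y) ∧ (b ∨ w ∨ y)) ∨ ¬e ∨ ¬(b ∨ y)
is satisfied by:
  {w: True, y: True, e: False, b: False}
  {w: True, e: False, b: False, y: False}
  {y: True, e: False, b: False, w: False}
  {y: False, e: False, b: False, w: False}
  {w: True, b: True, y: True, e: False}
  {w: True, b: True, y: False, e: False}
  {b: True, y: True, w: False, e: False}
  {b: True, w: False, e: False, y: False}
  {y: True, w: True, e: True, b: False}
  {w: True, e: True, y: False, b: False}
  {y: True, e: True, w: False, b: False}
  {e: True, w: False, b: False, y: False}
  {w: True, b: True, e: True, y: True}
  {w: True, b: True, e: True, y: False}
  {b: True, e: True, y: True, w: False}


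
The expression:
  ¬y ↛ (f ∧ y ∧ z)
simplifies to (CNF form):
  ¬y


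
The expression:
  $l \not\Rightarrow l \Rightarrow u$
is always true.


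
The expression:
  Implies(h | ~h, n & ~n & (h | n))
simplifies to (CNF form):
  False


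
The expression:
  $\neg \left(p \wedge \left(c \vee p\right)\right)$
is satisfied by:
  {p: False}


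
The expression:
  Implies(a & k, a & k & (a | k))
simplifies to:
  True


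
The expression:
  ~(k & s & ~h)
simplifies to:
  h | ~k | ~s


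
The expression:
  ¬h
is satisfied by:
  {h: False}


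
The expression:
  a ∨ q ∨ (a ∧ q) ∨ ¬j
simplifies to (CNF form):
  a ∨ q ∨ ¬j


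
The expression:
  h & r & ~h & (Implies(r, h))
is never true.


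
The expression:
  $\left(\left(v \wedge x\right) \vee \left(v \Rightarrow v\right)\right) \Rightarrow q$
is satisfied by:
  {q: True}


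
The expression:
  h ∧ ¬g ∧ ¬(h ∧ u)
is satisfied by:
  {h: True, g: False, u: False}


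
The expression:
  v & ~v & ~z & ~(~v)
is never true.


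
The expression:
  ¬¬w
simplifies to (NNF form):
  w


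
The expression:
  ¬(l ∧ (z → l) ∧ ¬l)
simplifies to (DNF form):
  True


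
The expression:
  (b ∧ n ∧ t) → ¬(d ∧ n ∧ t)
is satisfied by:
  {t: False, d: False, n: False, b: False}
  {b: True, t: False, d: False, n: False}
  {n: True, t: False, d: False, b: False}
  {b: True, n: True, t: False, d: False}
  {d: True, b: False, t: False, n: False}
  {b: True, d: True, t: False, n: False}
  {n: True, d: True, b: False, t: False}
  {b: True, n: True, d: True, t: False}
  {t: True, n: False, d: False, b: False}
  {b: True, t: True, n: False, d: False}
  {n: True, t: True, b: False, d: False}
  {b: True, n: True, t: True, d: False}
  {d: True, t: True, n: False, b: False}
  {b: True, d: True, t: True, n: False}
  {n: True, d: True, t: True, b: False}


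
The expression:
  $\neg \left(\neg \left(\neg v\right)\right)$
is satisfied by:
  {v: False}


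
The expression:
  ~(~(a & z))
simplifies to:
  a & z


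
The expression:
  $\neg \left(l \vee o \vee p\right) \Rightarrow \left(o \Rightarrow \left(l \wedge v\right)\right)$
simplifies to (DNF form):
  $\text{True}$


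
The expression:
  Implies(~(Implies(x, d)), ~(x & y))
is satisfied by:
  {d: True, x: False, y: False}
  {x: False, y: False, d: False}
  {d: True, y: True, x: False}
  {y: True, x: False, d: False}
  {d: True, x: True, y: False}
  {x: True, d: False, y: False}
  {d: True, y: True, x: True}


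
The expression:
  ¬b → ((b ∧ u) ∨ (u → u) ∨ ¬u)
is always true.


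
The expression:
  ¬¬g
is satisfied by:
  {g: True}


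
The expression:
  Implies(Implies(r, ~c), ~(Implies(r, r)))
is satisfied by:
  {r: True, c: True}


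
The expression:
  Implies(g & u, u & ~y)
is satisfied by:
  {g: False, u: False, y: False}
  {y: True, g: False, u: False}
  {u: True, g: False, y: False}
  {y: True, u: True, g: False}
  {g: True, y: False, u: False}
  {y: True, g: True, u: False}
  {u: True, g: True, y: False}


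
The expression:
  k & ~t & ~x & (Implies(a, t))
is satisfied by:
  {k: True, x: False, t: False, a: False}


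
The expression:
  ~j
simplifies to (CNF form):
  ~j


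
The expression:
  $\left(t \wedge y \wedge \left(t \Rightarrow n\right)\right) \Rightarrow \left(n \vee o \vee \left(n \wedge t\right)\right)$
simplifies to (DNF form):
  $\text{True}$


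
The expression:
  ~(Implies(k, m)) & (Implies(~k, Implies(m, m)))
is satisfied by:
  {k: True, m: False}


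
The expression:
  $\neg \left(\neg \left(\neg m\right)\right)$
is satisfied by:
  {m: False}


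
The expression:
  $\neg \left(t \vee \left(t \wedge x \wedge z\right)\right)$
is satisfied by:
  {t: False}


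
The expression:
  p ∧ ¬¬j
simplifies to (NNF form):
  j ∧ p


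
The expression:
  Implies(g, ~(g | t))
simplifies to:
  ~g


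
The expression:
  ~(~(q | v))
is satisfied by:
  {q: True, v: True}
  {q: True, v: False}
  {v: True, q: False}


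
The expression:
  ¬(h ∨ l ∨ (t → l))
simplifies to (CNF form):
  t ∧ ¬h ∧ ¬l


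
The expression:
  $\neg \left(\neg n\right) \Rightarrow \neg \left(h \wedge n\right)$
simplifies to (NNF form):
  $\neg h \vee \neg n$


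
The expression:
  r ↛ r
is never true.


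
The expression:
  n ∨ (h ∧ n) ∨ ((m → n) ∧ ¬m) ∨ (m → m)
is always true.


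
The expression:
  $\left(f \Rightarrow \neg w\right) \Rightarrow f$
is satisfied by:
  {f: True}


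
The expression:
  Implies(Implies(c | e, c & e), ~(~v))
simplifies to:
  v | (c & ~e) | (e & ~c)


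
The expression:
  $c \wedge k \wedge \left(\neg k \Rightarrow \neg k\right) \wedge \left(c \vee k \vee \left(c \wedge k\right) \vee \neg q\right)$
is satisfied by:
  {c: True, k: True}


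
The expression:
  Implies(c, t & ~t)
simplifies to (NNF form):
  ~c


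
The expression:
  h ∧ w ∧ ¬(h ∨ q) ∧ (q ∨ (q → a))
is never true.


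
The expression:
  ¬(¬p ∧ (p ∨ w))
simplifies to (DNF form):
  p ∨ ¬w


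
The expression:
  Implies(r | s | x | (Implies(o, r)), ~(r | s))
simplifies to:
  ~r & ~s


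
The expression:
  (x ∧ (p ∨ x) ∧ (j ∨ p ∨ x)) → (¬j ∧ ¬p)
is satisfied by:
  {j: False, x: False, p: False}
  {p: True, j: False, x: False}
  {j: True, p: False, x: False}
  {p: True, j: True, x: False}
  {x: True, p: False, j: False}


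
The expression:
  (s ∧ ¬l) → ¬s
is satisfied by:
  {l: True, s: False}
  {s: False, l: False}
  {s: True, l: True}


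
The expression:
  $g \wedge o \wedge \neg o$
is never true.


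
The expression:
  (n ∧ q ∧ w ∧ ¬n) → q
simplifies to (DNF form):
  True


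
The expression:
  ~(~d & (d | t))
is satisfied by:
  {d: True, t: False}
  {t: False, d: False}
  {t: True, d: True}


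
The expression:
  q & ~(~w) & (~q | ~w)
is never true.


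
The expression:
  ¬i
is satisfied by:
  {i: False}


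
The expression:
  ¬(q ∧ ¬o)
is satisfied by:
  {o: True, q: False}
  {q: False, o: False}
  {q: True, o: True}


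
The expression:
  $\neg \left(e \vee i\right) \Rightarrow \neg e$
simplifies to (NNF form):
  $\text{True}$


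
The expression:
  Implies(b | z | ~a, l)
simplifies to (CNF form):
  (a | l) & (l | ~b) & (l | ~z)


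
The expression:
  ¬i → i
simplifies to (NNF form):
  i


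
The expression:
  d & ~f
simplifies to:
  d & ~f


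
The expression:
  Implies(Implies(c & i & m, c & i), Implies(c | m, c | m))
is always true.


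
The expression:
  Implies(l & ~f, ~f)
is always true.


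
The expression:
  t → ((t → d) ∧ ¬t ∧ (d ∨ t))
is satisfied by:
  {t: False}


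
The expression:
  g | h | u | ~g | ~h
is always true.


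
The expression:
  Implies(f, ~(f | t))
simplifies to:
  ~f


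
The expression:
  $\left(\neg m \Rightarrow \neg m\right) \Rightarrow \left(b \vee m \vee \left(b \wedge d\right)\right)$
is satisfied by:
  {b: True, m: True}
  {b: True, m: False}
  {m: True, b: False}


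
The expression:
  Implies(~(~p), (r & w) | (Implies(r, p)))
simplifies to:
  True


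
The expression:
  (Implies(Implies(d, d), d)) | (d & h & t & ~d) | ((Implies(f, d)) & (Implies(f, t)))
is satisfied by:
  {d: True, f: False}
  {f: False, d: False}
  {f: True, d: True}


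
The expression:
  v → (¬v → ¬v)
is always true.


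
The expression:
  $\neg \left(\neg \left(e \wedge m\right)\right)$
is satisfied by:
  {m: True, e: True}


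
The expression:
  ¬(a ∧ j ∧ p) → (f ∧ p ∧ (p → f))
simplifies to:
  p ∧ (a ∨ f) ∧ (f ∨ j)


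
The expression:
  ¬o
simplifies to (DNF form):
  ¬o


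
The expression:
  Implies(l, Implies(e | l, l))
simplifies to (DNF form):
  True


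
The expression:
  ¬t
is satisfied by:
  {t: False}


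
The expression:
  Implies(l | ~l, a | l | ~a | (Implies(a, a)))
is always true.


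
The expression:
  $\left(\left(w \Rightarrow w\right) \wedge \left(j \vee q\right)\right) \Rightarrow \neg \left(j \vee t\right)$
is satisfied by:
  {j: False, t: False, q: False}
  {q: True, j: False, t: False}
  {t: True, j: False, q: False}


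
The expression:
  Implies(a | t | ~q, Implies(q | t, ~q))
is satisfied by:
  {a: False, q: False, t: False}
  {t: True, a: False, q: False}
  {a: True, t: False, q: False}
  {t: True, a: True, q: False}
  {q: True, t: False, a: False}


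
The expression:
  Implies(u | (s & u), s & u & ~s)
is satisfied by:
  {u: False}


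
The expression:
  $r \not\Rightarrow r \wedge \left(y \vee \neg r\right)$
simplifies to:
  $\text{False}$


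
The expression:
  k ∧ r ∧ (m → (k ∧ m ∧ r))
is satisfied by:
  {r: True, k: True}


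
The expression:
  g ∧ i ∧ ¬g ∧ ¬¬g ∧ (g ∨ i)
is never true.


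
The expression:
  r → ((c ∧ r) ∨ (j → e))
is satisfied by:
  {c: True, e: True, r: False, j: False}
  {c: True, e: False, r: False, j: False}
  {e: True, j: False, c: False, r: False}
  {j: False, e: False, c: False, r: False}
  {j: True, c: True, e: True, r: False}
  {j: True, c: True, e: False, r: False}
  {j: True, e: True, c: False, r: False}
  {j: True, e: False, c: False, r: False}
  {r: True, c: True, e: True, j: False}
  {r: True, c: True, e: False, j: False}
  {r: True, e: True, c: False, j: False}
  {r: True, e: False, c: False, j: False}
  {j: True, r: True, c: True, e: True}
  {j: True, r: True, c: True, e: False}
  {j: True, r: True, e: True, c: False}


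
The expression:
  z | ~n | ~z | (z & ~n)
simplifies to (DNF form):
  True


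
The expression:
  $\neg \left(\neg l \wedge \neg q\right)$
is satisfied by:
  {q: True, l: True}
  {q: True, l: False}
  {l: True, q: False}


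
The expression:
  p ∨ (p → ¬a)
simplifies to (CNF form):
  True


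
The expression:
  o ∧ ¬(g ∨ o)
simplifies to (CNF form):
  False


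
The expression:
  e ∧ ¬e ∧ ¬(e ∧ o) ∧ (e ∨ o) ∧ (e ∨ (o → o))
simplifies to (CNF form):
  False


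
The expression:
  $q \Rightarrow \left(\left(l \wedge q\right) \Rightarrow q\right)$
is always true.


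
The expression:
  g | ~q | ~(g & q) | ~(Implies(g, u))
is always true.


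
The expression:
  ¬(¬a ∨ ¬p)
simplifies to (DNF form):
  a ∧ p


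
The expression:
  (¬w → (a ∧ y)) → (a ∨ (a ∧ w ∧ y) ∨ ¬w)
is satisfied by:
  {a: True, w: False}
  {w: False, a: False}
  {w: True, a: True}


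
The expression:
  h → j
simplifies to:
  j ∨ ¬h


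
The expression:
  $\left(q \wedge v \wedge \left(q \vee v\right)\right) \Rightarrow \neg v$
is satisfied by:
  {v: False, q: False}
  {q: True, v: False}
  {v: True, q: False}


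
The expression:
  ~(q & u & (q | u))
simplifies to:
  ~q | ~u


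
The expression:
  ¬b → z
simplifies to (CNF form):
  b ∨ z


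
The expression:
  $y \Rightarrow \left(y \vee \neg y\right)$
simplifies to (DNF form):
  $\text{True}$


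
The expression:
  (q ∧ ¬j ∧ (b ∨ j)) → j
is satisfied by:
  {j: True, q: False, b: False}
  {j: False, q: False, b: False}
  {b: True, j: True, q: False}
  {b: True, j: False, q: False}
  {q: True, j: True, b: False}
  {q: True, j: False, b: False}
  {q: True, b: True, j: True}


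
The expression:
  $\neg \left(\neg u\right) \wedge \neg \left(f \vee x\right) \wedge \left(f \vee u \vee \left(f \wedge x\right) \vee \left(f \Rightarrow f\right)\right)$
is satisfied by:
  {u: True, x: False, f: False}


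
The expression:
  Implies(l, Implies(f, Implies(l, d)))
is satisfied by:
  {d: True, l: False, f: False}
  {l: False, f: False, d: False}
  {f: True, d: True, l: False}
  {f: True, l: False, d: False}
  {d: True, l: True, f: False}
  {l: True, d: False, f: False}
  {f: True, l: True, d: True}


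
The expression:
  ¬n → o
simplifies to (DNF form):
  n ∨ o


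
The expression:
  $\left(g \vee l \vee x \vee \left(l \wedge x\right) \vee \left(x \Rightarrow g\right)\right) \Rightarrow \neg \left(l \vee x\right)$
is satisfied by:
  {x: False, l: False}


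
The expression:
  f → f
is always true.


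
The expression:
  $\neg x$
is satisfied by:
  {x: False}


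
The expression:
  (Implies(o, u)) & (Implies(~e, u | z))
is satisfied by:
  {z: True, u: True, e: True, o: False}
  {z: True, u: True, e: False, o: False}
  {u: True, e: True, z: False, o: False}
  {u: True, z: False, e: False, o: False}
  {z: True, o: True, u: True, e: True}
  {z: True, o: True, u: True, e: False}
  {o: True, u: True, e: True, z: False}
  {o: True, u: True, z: False, e: False}
  {z: True, e: True, u: False, o: False}
  {z: True, e: False, u: False, o: False}
  {e: True, z: False, u: False, o: False}


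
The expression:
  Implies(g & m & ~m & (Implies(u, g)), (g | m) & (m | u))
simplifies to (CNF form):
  True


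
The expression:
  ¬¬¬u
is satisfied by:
  {u: False}


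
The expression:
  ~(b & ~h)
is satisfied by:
  {h: True, b: False}
  {b: False, h: False}
  {b: True, h: True}


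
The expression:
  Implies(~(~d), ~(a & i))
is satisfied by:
  {d: False, a: False, i: False}
  {i: True, d: False, a: False}
  {a: True, d: False, i: False}
  {i: True, a: True, d: False}
  {d: True, i: False, a: False}
  {i: True, d: True, a: False}
  {a: True, d: True, i: False}


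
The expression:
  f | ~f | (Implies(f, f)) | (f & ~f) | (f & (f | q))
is always true.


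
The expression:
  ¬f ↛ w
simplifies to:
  w ∨ ¬f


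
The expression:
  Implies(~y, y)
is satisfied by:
  {y: True}


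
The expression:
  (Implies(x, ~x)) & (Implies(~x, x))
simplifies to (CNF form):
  False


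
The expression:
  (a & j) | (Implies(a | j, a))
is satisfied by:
  {a: True, j: False}
  {j: False, a: False}
  {j: True, a: True}


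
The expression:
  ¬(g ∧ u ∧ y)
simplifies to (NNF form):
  ¬g ∨ ¬u ∨ ¬y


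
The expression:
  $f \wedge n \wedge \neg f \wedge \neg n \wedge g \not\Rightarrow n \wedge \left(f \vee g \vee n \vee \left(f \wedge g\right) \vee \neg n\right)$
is never true.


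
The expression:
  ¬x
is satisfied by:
  {x: False}


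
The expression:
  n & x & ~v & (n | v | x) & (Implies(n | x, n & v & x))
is never true.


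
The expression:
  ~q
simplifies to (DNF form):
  ~q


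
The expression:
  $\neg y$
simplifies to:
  $\neg y$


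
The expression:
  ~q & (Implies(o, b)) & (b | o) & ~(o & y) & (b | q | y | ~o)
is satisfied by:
  {b: True, q: False, o: False, y: False}
  {b: True, y: True, q: False, o: False}
  {b: True, o: True, q: False, y: False}


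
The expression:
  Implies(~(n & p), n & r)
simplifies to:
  n & (p | r)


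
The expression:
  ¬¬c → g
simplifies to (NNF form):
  g ∨ ¬c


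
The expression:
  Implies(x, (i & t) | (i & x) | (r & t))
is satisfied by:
  {i: True, r: True, t: True, x: False}
  {i: True, r: True, t: False, x: False}
  {i: True, t: True, x: False, r: False}
  {i: True, t: False, x: False, r: False}
  {r: True, t: True, x: False, i: False}
  {r: True, t: False, x: False, i: False}
  {t: True, r: False, x: False, i: False}
  {t: False, r: False, x: False, i: False}
  {i: True, r: True, x: True, t: True}
  {i: True, r: True, x: True, t: False}
  {i: True, x: True, t: True, r: False}
  {i: True, x: True, t: False, r: False}
  {r: True, x: True, t: True, i: False}


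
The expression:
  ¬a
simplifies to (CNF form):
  ¬a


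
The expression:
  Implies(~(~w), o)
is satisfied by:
  {o: True, w: False}
  {w: False, o: False}
  {w: True, o: True}


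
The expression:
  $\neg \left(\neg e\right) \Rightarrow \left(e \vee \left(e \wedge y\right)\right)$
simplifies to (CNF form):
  $\text{True}$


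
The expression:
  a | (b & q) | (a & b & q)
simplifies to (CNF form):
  (a | b) & (a | q)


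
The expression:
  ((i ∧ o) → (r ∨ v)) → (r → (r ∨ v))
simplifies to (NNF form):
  True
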